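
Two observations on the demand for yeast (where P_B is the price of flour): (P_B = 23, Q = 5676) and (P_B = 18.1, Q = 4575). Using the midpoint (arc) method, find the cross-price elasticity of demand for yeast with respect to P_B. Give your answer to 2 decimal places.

0.90

ΔQ_A = 4575 − 5676 = -1101; ΔP_B = 18.1 − 23 = -4.9.
Midpoints: Q̄_A = 5125.5, P̄_B = 20.55.
ε = (ΔQ_A/Q̄_A)/(ΔP_B/P̄_B) = (-1101/5125.5)/(-4.9/20.55) ≈ 0.90.
ε > 0: yeast and flour are substitutes.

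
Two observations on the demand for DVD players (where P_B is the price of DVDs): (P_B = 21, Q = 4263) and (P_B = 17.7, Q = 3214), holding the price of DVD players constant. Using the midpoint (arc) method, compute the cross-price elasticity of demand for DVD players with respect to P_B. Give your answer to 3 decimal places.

1.645

ΔQ_A = 3214 − 4263 = -1049; ΔP_B = 17.7 − 21 = -3.3.
Midpoints: Q̄_A = 3738.5, P̄_B = 19.35.
ε = (ΔQ_A/Q̄_A)/(ΔP_B/P̄_B) = (-1049/3738.5)/(-3.3/19.35) ≈ 1.645.
ε > 0: DVD players and DVDs are substitutes.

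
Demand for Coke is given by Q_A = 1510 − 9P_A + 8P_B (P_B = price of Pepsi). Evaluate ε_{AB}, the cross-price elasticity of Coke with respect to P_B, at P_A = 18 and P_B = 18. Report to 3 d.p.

0.097

At P_A = 18 and P_B = 18: Q_A = 1492.
∂Q_A/∂P_B = 8.
ε = (∂Q_A/∂P_B)(P_B/Q_A) = 8 × (18/1492) ≈ 0.097.
Since ε > 0, Coke and Pepsi are substitutes.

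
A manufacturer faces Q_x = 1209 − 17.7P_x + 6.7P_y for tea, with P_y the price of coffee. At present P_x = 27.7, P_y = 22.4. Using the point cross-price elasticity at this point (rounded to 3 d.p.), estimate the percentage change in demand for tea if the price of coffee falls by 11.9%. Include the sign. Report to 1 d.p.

At P_x = 27.7, P_y = 22.4: Q_x = 868.79.
∂Q_x/∂P_y = 6.7.
ε = (∂Q_x/∂P_y)(P_y/Q_x) = 6.7000 × 22.4/868.79 ≈ 0.173.
%ΔQ_x ≈ ε × %ΔP_y = 0.173 × (-11.9%) = -2.1%.

-2.1%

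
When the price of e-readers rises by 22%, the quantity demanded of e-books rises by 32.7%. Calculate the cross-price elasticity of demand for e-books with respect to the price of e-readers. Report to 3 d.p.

ε = (%ΔQ of e-books) / (%ΔP of e-readers) = (32.7%) / (22%) ≈ 1.486.
Positive cross-price elasticity: substitutes.

1.486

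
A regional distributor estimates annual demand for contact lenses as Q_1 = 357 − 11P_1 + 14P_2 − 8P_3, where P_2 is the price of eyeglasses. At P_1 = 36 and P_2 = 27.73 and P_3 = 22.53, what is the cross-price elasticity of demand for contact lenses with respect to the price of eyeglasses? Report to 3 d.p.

2.297

At P_1 = 36 and P_2 = 27.73 and P_3 = 22.53: Q_1 = 168.98.
∂Q_1/∂P_2 = 14.
ε = (∂Q_1/∂P_2)(P_2/Q_1) = 14 × (27.73/168.98) ≈ 2.297.
Since ε > 0, contact lenses and eyeglasses are substitutes.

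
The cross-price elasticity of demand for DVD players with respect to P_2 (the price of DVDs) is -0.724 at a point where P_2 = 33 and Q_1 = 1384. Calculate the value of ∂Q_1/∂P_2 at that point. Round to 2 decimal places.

ε = (∂Q_1/∂P_2)·(P_2/Q_1) ⇒ ∂Q_1/∂P_2 = ε·Q_1/P_2 = -0.724 × 1384/33 ≈ -30.36.

-30.36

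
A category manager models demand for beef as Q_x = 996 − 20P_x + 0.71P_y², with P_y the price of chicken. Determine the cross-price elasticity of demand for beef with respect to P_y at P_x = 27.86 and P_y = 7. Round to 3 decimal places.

0.147

At P_x = 27.86 and P_y = 7: Q_x = 473.59.
∂Q_x/∂P_y = 1.42P_y = 1.42(7) = 9.9400.
ε = (∂Q_x/∂P_y)(P_y/Q_x) = 9.9400 × (7/473.59) ≈ 0.147.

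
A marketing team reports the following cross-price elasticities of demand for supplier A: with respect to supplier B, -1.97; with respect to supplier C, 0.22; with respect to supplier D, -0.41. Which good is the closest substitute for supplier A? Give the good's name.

Substitutes have ε > 0. Among the positive values, 0.22 (supplier C) is largest.

supplier C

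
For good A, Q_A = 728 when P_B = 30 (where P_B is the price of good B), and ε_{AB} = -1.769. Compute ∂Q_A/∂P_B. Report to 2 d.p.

ε = (∂Q_A/∂P_B)·(P_B/Q_A) ⇒ ∂Q_A/∂P_B = ε·Q_A/P_B = -1.769 × 728/30 ≈ -42.93.

-42.93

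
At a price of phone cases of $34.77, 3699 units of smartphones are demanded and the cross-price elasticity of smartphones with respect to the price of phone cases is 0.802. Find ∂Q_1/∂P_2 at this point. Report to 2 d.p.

ε = (∂Q_1/∂P_2)·(P_2/Q_1) ⇒ ∂Q_1/∂P_2 = ε·Q_1/P_2 = 0.802 × 3699/34.77 ≈ 85.32.

85.32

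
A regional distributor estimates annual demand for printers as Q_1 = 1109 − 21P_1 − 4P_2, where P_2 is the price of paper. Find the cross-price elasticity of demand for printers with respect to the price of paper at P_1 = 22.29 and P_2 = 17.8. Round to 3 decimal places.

-0.125

At P_1 = 22.29 and P_2 = 17.8: Q_1 = 569.71.
∂Q_1/∂P_2 = -4.
ε = (∂Q_1/∂P_2)(P_2/Q_1) = -4 × (17.8/569.71) ≈ -0.125.
Since ε < 0, printers and paper are complements.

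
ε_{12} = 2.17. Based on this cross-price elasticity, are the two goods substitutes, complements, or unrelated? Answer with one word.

substitutes

ε = 2.17 > 0, so a higher price of good 2 raises demand for good 1: substitutes.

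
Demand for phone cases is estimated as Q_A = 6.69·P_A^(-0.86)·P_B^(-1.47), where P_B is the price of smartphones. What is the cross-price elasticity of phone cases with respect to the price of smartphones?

-1.47

In a log-linear (constant-elasticity) demand function, the coefficient on the exponent of P_B is the cross-price elasticity.
ε = -1.47. Negative, so phone cases and smartphones are complements.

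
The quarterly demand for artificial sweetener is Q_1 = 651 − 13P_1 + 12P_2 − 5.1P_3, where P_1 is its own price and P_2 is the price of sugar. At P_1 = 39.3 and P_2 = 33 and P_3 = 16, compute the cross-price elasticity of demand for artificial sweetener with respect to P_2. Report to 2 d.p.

At P_1 = 39.3 and P_2 = 33 and P_3 = 16: Q_1 = 454.5.
∂Q_1/∂P_2 = 12.
ε = (∂Q_1/∂P_2)(P_2/Q_1) = 12 × (33/454.5) ≈ 0.87.
Since ε > 0, artificial sweetener and sugar are substitutes.

0.87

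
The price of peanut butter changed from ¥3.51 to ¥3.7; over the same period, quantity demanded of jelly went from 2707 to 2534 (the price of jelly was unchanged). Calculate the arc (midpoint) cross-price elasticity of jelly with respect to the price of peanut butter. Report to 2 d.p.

-1.25

ΔQ_A = 2534 − 2707 = -173; ΔP_B = 3.7 − 3.51 = 0.19.
Midpoints: Q̄_A = 2620.5, P̄_B = 3.60.
ε = (ΔQ_A/Q̄_A)/(ΔP_B/P̄_B) = (-173/2620.5)/(0.19/3.60) ≈ -1.25.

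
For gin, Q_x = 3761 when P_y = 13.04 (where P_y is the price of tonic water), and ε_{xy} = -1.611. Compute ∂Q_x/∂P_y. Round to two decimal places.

-464.65

ε = (∂Q_x/∂P_y)·(P_y/Q_x) ⇒ ∂Q_x/∂P_y = ε·Q_x/P_y = -1.611 × 3761/13.04 ≈ -464.65.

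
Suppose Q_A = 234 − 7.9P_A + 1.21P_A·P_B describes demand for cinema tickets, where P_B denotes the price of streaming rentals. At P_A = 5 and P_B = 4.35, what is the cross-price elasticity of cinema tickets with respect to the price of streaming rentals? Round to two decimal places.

0.12

At P_A = 5 and P_B = 4.35: Q_A = 220.817.
∂Q_A/∂P_B = 1.21P_A = 1.21(5) = 6.0500.
ε = (∂Q_A/∂P_B)(P_B/Q_A) = 6.0500 × (4.35/220.817) ≈ 0.12.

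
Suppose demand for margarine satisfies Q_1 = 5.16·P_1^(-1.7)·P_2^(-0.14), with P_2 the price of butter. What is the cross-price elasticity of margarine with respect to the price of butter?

In a log-linear (constant-elasticity) demand function, the coefficient on the exponent of P_2 is the cross-price elasticity.
ε = -0.14. Negative, so margarine and butter are complements.

-0.14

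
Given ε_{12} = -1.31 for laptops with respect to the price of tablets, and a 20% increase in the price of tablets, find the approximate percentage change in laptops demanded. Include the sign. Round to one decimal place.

%ΔQ ≈ ε × %ΔP of tablets = -1.31 × (20%) = -26.2%.

-26.2%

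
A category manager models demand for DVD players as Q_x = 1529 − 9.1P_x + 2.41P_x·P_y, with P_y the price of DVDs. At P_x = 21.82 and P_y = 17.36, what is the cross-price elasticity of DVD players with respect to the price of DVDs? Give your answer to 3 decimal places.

At P_x = 21.82 and P_y = 17.36: Q_x = 2243.334.
∂Q_x/∂P_y = 2.41P_x = 2.41(21.82) = 52.5862.
ε = (∂Q_x/∂P_y)(P_y/Q_x) = 52.5862 × (17.36/2243.334) ≈ 0.407.

0.407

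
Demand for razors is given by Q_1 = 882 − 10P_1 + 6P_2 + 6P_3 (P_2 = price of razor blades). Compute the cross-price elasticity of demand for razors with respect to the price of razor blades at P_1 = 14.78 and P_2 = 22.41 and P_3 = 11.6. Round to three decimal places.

At P_1 = 14.78 and P_2 = 22.41 and P_3 = 11.6: Q_1 = 938.26.
∂Q_1/∂P_2 = 6.
ε = (∂Q_1/∂P_2)(P_2/Q_1) = 6 × (22.41/938.26) ≈ 0.143.
Since ε > 0, razors and razor blades are substitutes.

0.143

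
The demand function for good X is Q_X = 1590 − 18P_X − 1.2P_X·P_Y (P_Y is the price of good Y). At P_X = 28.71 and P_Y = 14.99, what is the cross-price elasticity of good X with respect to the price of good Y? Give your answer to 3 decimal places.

At P_X = 28.71 and P_Y = 14.99: Q_X = 556.785.
∂Q_X/∂P_Y = -1.2P_X = -1.2(28.71) = -34.4520.
ε = (∂Q_X/∂P_Y)(P_Y/Q_X) = -34.4520 × (14.99/556.785) ≈ -0.928.
ε < 0: complements.

-0.928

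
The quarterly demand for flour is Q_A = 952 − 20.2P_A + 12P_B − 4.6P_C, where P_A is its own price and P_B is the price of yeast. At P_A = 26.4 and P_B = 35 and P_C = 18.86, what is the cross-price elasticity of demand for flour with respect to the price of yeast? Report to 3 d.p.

0.559

At P_A = 26.4 and P_B = 35 and P_C = 18.86: Q_A = 751.964.
∂Q_A/∂P_B = 12.
ε = (∂Q_A/∂P_B)(P_B/Q_A) = 12 × (35/751.964) ≈ 0.559.
Since ε > 0, flour and yeast are substitutes.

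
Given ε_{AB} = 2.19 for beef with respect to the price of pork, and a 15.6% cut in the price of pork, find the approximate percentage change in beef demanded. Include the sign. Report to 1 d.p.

%ΔQ ≈ ε × %ΔP of pork = 2.19 × (-15.6%) = -34.2%.

-34.2%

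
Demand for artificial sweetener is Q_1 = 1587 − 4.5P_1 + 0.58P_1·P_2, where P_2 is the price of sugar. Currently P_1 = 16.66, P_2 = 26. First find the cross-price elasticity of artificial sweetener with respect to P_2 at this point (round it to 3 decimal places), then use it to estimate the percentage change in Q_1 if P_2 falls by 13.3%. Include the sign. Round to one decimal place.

-1.9%

At P_1 = 16.66, P_2 = 26: Q_1 = 1763.263.
∂Q_1/∂P_2 = 0.58P_1 = 9.6628.
ε = (∂Q_1/∂P_2)(P_2/Q_1) = 9.6628 × 26/1763.263 ≈ 0.142.
%ΔQ_1 ≈ ε × %ΔP_2 = 0.142 × (-13.3%) = -1.9%.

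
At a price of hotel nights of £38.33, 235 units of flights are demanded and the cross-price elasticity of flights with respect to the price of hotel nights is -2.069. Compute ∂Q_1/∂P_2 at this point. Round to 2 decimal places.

ε = (∂Q_1/∂P_2)·(P_2/Q_1) ⇒ ∂Q_1/∂P_2 = ε·Q_1/P_2 = -2.069 × 235/38.33 ≈ -12.68.

-12.68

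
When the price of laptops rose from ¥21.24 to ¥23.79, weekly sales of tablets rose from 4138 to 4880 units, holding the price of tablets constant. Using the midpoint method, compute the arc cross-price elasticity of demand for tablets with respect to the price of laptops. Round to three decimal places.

1.453

ΔQ_A = 4880 − 4138 = 742; ΔP_B = 23.79 − 21.24 = 2.55.
Midpoints: Q̄_A = 4509.0, P̄_B = 22.52.
ε = (ΔQ_A/Q̄_A)/(ΔP_B/P̄_B) = (742/4509.0)/(2.55/22.52) ≈ 1.453.
ε > 0: tablets and laptops are substitutes.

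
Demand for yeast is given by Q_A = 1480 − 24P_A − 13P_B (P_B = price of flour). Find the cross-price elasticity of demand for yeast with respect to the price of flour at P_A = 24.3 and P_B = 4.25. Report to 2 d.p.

-0.07

At P_A = 24.3 and P_B = 4.25: Q_A = 841.55.
∂Q_A/∂P_B = -13.
ε = (∂Q_A/∂P_B)(P_B/Q_A) = -13 × (4.25/841.55) ≈ -0.07.
Since ε < 0, yeast and flour are complements.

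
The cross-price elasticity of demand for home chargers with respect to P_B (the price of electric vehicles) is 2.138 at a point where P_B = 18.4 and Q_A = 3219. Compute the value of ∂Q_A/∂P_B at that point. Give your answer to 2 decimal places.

374.03

ε = (∂Q_A/∂P_B)·(P_B/Q_A) ⇒ ∂Q_A/∂P_B = ε·Q_A/P_B = 2.138 × 3219/18.4 ≈ 374.03.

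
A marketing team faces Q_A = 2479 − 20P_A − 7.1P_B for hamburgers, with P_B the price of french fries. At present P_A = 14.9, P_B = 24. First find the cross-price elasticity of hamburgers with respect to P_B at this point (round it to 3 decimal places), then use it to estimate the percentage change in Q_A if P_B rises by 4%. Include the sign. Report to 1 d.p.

-0.3%

At P_A = 14.9, P_B = 24: Q_A = 2010.6.
∂Q_A/∂P_B = -7.1.
ε = (∂Q_A/∂P_B)(P_B/Q_A) = -7.1000 × 24/2010.6 ≈ -0.085.
%ΔQ_A ≈ ε × %ΔP_B = -0.085 × (4%) = -0.3%.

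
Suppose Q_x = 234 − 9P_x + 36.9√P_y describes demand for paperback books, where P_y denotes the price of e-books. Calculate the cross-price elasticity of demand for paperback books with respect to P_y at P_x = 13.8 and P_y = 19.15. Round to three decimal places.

At P_x = 13.8 and P_y = 19.15: Q_x = 271.277.
∂Q_x/∂P_y = 36.9/(2√P_y) = 36.9/(2√19.15) = 4.2161.
ε = (∂Q_x/∂P_y)(P_y/Q_x) = 4.2161 × (19.15/271.277) ≈ 0.298.

0.298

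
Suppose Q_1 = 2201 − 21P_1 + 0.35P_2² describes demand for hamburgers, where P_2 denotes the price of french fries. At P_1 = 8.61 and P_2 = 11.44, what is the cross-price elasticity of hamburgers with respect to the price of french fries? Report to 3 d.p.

At P_1 = 8.61 and P_2 = 11.44: Q_1 = 2065.996.
∂Q_1/∂P_2 = 0.7P_2 = 0.7(11.44) = 8.0080.
ε = (∂Q_1/∂P_2)(P_2/Q_1) = 8.0080 × (11.44/2065.996) ≈ 0.044.

0.044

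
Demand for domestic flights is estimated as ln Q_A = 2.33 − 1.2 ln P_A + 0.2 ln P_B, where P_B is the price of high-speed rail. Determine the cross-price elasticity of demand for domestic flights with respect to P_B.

0.20

In a log-linear (constant-elasticity) demand function, the coefficient on ln P_B is the cross-price elasticity.
ε = 0.20. Positive, so domestic flights and high-speed rail are substitutes.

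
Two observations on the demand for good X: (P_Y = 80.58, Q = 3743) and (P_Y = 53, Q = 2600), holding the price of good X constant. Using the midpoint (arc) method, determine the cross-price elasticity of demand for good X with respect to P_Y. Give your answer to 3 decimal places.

ΔQ_X = 2600 − 3743 = -1143; ΔP_Y = 53 − 80.58 = -27.58.
Midpoints: Q̄_X = 3171.5, P̄_Y = 66.79.
ε = (ΔQ_X/Q̄_X)/(ΔP_Y/P̄_Y) = (-1143/3171.5)/(-27.58/66.79) ≈ 0.873.

0.873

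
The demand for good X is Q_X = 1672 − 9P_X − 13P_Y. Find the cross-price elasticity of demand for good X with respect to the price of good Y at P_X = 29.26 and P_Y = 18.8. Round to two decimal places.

-0.21

At P_X = 29.26 and P_Y = 18.8: Q_X = 1164.26.
∂Q_X/∂P_Y = -13.
ε = (∂Q_X/∂P_Y)(P_Y/Q_X) = -13 × (18.8/1164.26) ≈ -0.21.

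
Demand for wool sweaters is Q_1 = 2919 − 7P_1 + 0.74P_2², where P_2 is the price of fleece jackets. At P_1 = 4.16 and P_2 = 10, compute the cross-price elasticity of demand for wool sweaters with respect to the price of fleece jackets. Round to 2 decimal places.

0.05

At P_1 = 4.16 and P_2 = 10: Q_1 = 2963.88.
∂Q_1/∂P_2 = 1.48P_2 = 1.48(10) = 14.8000.
ε = (∂Q_1/∂P_2)(P_2/Q_1) = 14.8000 × (10/2963.88) ≈ 0.05.
ε > 0: substitutes.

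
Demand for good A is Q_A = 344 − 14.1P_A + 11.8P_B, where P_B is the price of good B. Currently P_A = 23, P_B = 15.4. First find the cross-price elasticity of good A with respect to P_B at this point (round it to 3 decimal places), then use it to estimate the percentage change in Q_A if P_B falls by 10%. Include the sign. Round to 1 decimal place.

-9.0%

At P_A = 23, P_B = 15.4: Q_A = 201.42.
∂Q_A/∂P_B = 11.8.
ε = (∂Q_A/∂P_B)(P_B/Q_A) = 11.8000 × 15.4/201.42 ≈ 0.902.
%ΔQ_A ≈ ε × %ΔP_B = 0.902 × (-10%) = -9.0%.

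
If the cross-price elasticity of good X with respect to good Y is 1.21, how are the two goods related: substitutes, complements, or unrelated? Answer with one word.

substitutes

ε = 1.21 > 0, so a higher price of good Y raises demand for good X: substitutes.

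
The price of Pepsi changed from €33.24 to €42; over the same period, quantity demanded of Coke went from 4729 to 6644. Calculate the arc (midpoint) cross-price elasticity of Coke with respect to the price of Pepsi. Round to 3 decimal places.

ΔQ_A = 6644 − 4729 = 1915; ΔP_B = 42 − 33.24 = 8.76.
Midpoints: Q̄_A = 5686.5, P̄_B = 37.62.
ε = (ΔQ_A/Q̄_A)/(ΔP_B/P̄_B) = (1915/5686.5)/(8.76/37.62) ≈ 1.446.

1.446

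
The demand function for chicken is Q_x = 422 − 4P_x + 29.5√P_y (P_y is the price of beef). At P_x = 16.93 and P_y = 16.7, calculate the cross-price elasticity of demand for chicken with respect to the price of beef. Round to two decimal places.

At P_x = 16.93 and P_y = 16.7: Q_x = 474.834.
∂Q_x/∂P_y = 29.5/(2√P_y) = 29.5/(2√16.7) = 3.6094.
ε = (∂Q_x/∂P_y)(P_y/Q_x) = 3.6094 × (16.7/474.834) ≈ 0.13.

0.13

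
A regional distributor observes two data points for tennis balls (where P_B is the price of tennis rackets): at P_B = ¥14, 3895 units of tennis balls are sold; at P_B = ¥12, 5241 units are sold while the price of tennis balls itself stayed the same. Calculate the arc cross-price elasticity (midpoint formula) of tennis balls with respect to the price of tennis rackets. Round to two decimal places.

ΔQ_A = 5241 − 3895 = 1346; ΔP_B = 12 − 14 = -2.
Midpoints: Q̄_A = 4568.0, P̄_B = 13.00.
ε = (ΔQ_A/Q̄_A)/(ΔP_B/P̄_B) = (1346/4568.0)/(-2/13.00) ≈ -1.92.

-1.92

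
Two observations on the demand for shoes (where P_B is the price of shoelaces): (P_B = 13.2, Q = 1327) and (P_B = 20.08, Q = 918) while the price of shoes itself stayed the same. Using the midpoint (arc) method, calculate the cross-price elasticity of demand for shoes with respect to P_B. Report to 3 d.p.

ΔQ_A = 918 − 1327 = -409; ΔP_B = 20.08 − 13.2 = 6.88.
Midpoints: Q̄_A = 1122.5, P̄_B = 16.64.
ε = (ΔQ_A/Q̄_A)/(ΔP_B/P̄_B) = (-409/1122.5)/(6.88/16.64) ≈ -0.881.
ε < 0: shoes and shoelaces are complements.

-0.881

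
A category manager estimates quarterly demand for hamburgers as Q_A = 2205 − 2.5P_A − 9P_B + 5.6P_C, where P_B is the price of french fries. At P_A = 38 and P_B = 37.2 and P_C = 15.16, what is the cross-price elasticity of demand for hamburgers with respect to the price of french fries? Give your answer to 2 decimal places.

At P_A = 38 and P_B = 37.2 and P_C = 15.16: Q_A = 1860.096.
∂Q_A/∂P_B = -9.
ε = (∂Q_A/∂P_B)(P_B/Q_A) = -9 × (37.2/1860.096) ≈ -0.18.

-0.18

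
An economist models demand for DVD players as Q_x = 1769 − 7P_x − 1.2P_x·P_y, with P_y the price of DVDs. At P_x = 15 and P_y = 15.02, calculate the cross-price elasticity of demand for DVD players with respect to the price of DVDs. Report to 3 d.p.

At P_x = 15 and P_y = 15.02: Q_x = 1393.64.
∂Q_x/∂P_y = -1.2P_x = -1.2(15) = -18.0000.
ε = (∂Q_x/∂P_y)(P_y/Q_x) = -18.0000 × (15.02/1393.64) ≈ -0.194.

-0.194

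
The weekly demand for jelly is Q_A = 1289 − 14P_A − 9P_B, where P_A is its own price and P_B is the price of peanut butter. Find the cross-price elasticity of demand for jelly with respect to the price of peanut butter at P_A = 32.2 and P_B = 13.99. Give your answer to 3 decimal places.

At P_A = 32.2 and P_B = 13.99: Q_A = 712.29.
∂Q_A/∂P_B = -9.
ε = (∂Q_A/∂P_B)(P_B/Q_A) = -9 × (13.99/712.29) ≈ -0.177.
Since ε < 0, jelly and peanut butter are complements.

-0.177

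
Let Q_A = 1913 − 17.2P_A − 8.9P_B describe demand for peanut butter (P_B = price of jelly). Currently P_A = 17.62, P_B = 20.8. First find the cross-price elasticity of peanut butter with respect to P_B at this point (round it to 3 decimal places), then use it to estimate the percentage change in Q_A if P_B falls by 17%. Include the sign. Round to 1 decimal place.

2.2%

At P_A = 17.62, P_B = 20.8: Q_A = 1424.816.
∂Q_A/∂P_B = -8.9.
ε = (∂Q_A/∂P_B)(P_B/Q_A) = -8.9000 × 20.8/1424.816 ≈ -0.130.
%ΔQ_A ≈ ε × %ΔP_B = -0.130 × (-17%) = 2.2%.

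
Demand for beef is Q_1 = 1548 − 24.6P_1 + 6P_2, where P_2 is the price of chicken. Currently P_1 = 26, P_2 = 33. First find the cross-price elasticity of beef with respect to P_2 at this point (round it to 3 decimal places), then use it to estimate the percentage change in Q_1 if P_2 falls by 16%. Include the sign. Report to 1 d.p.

At P_1 = 26, P_2 = 33: Q_1 = 1106.4.
∂Q_1/∂P_2 = 6.
ε = (∂Q_1/∂P_2)(P_2/Q_1) = 6.0000 × 33/1106.4 ≈ 0.179.
%ΔQ_1 ≈ ε × %ΔP_2 = 0.179 × (-16%) = -2.9%.

-2.9%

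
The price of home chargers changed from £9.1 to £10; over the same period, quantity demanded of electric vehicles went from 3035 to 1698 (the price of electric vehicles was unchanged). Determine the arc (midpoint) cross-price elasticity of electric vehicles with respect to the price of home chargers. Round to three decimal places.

ΔQ_A = 1698 − 3035 = -1337; ΔP_B = 10 − 9.1 = 0.9.
Midpoints: Q̄_A = 2366.5, P̄_B = 9.55.
ε = (ΔQ_A/Q̄_A)/(ΔP_B/P̄_B) = (-1337/2366.5)/(0.9/9.55) ≈ -5.995.
ε < 0: electric vehicles and home chargers are complements.

-5.995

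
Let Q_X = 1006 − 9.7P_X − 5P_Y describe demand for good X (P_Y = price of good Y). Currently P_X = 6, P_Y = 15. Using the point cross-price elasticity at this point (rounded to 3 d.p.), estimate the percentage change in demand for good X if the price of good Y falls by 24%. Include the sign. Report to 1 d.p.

At P_X = 6, P_Y = 15: Q_X = 872.8.
∂Q_X/∂P_Y = -5.
ε = (∂Q_X/∂P_Y)(P_Y/Q_X) = -5.0000 × 15/872.8 ≈ -0.086.
%ΔQ_X ≈ ε × %ΔP_Y = -0.086 × (-24%) = 2.1%.

2.1%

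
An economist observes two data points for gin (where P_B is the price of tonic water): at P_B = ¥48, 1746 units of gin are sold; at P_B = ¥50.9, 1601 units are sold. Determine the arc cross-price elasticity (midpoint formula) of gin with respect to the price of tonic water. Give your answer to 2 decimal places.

ΔQ_A = 1601 − 1746 = -145; ΔP_B = 50.9 − 48 = 2.9.
Midpoints: Q̄_A = 1673.5, P̄_B = 49.45.
ε = (ΔQ_A/Q̄_A)/(ΔP_B/P̄_B) = (-145/1673.5)/(2.9/49.45) ≈ -1.48.

-1.48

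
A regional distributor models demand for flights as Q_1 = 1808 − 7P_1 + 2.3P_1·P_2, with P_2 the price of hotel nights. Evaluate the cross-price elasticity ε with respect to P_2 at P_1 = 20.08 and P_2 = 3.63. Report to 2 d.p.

0.09

At P_1 = 20.08 and P_2 = 3.63: Q_1 = 1835.088.
∂Q_1/∂P_2 = 2.3P_1 = 2.3(20.08) = 46.1840.
ε = (∂Q_1/∂P_2)(P_2/Q_1) = 46.1840 × (3.63/1835.088) ≈ 0.09.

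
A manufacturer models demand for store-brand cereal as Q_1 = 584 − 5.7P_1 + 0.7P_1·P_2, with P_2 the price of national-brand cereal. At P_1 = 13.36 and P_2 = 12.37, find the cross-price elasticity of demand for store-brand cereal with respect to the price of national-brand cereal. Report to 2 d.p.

0.19

At P_1 = 13.36 and P_2 = 12.37: Q_1 = 623.532.
∂Q_1/∂P_2 = 0.7P_1 = 0.7(13.36) = 9.3520.
ε = (∂Q_1/∂P_2)(P_2/Q_1) = 9.3520 × (12.37/623.532) ≈ 0.19.
ε > 0: substitutes.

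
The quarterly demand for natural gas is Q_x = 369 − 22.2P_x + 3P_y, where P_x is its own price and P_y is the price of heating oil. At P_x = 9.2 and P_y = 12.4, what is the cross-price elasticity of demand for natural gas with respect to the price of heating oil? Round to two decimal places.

0.18

At P_x = 9.2 and P_y = 12.4: Q_x = 201.96.
∂Q_x/∂P_y = 3.
ε = (∂Q_x/∂P_y)(P_y/Q_x) = 3 × (12.4/201.96) ≈ 0.18.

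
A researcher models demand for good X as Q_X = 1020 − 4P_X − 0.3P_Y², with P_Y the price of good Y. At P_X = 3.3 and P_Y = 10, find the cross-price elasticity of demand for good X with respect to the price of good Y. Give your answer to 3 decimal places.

-0.061

At P_X = 3.3 and P_Y = 10: Q_X = 976.8.
∂Q_X/∂P_Y = -0.6P_Y = -0.6(10) = -6.0000.
ε = (∂Q_X/∂P_Y)(P_Y/Q_X) = -6.0000 × (10/976.8) ≈ -0.061.
ε < 0: complements.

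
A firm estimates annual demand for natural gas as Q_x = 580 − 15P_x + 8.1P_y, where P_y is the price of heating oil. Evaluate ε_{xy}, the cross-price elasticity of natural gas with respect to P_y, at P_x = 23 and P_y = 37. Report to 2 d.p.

0.56

At P_x = 23 and P_y = 37: Q_x = 534.7.
∂Q_x/∂P_y = 8.1.
ε = (∂Q_x/∂P_y)(P_y/Q_x) = 8.1 × (37/534.7) ≈ 0.56.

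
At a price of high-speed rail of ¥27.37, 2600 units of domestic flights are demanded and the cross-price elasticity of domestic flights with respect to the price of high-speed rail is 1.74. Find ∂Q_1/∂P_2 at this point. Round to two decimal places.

165.29

ε = (∂Q_1/∂P_2)·(P_2/Q_1) ⇒ ∂Q_1/∂P_2 = ε·Q_1/P_2 = 1.74 × 2600/27.37 ≈ 165.29.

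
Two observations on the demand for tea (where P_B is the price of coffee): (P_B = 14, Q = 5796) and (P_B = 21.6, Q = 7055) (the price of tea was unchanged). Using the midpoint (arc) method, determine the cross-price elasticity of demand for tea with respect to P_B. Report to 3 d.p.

ΔQ_A = 7055 − 5796 = 1259; ΔP_B = 21.6 − 14 = 7.6.
Midpoints: Q̄_A = 6425.5, P̄_B = 17.80.
ε = (ΔQ_A/Q̄_A)/(ΔP_B/P̄_B) = (1259/6425.5)/(7.6/17.80) ≈ 0.459.
ε > 0: tea and coffee are substitutes.

0.459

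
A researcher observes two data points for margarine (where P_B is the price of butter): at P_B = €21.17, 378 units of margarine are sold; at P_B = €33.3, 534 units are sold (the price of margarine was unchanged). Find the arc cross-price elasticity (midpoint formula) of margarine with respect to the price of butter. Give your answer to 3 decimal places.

0.768

ΔQ_A = 534 − 378 = 156; ΔP_B = 33.3 − 21.17 = 12.13.
Midpoints: Q̄_A = 456.0, P̄_B = 27.23.
ε = (ΔQ_A/Q̄_A)/(ΔP_B/P̄_B) = (156/456.0)/(12.13/27.23) ≈ 0.768.
ε > 0: margarine and butter are substitutes.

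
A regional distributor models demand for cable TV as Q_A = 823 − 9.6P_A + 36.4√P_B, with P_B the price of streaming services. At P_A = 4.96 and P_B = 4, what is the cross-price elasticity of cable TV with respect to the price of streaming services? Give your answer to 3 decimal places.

0.043

At P_A = 4.96 and P_B = 4: Q_A = 848.184.
∂Q_A/∂P_B = 36.4/(2√P_B) = 36.4/(2√4) = 9.1000.
ε = (∂Q_A/∂P_B)(P_B/Q_A) = 9.1000 × (4/848.184) ≈ 0.043.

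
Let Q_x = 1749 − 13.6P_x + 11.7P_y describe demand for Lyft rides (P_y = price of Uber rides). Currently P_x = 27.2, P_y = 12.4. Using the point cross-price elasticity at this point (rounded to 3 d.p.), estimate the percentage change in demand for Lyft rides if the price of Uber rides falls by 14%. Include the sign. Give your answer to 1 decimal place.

At P_x = 27.2, P_y = 12.4: Q_x = 1524.16.
∂Q_x/∂P_y = 11.7.
ε = (∂Q_x/∂P_y)(P_y/Q_x) = 11.7000 × 12.4/1524.16 ≈ 0.095.
%ΔQ_x ≈ ε × %ΔP_y = 0.095 × (-14%) = -1.3%.

-1.3%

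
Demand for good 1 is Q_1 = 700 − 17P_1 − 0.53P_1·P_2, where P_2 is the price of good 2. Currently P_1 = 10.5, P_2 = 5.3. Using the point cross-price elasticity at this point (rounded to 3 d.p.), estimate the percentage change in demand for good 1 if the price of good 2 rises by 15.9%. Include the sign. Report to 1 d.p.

At P_1 = 10.5, P_2 = 5.3: Q_1 = 492.005.
∂Q_1/∂P_2 = -0.53P_1 = -5.5650.
ε = (∂Q_1/∂P_2)(P_2/Q_1) = -5.5650 × 5.3/492.005 ≈ -0.060.
%ΔQ_1 ≈ ε × %ΔP_2 = -0.060 × (15.9%) = -1.0%.

-1.0%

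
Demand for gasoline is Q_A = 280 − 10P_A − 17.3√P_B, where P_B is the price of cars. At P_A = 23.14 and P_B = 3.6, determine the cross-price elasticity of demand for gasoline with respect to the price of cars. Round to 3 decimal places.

-1.040

At P_A = 23.14 and P_B = 3.6: Q_A = 15.776.
∂Q_A/∂P_B = -17.3/(2√P_B) = -17.3/(2√3.6) = -4.5590.
ε = (∂Q_A/∂P_B)(P_B/Q_A) = -4.5590 × (3.6/15.776) ≈ -1.040.
ε < 0: complements.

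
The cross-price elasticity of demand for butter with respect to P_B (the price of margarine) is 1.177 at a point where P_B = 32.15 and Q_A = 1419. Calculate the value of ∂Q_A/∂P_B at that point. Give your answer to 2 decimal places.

51.95

ε = (∂Q_A/∂P_B)·(P_B/Q_A) ⇒ ∂Q_A/∂P_B = ε·Q_A/P_B = 1.177 × 1419/32.15 ≈ 51.95.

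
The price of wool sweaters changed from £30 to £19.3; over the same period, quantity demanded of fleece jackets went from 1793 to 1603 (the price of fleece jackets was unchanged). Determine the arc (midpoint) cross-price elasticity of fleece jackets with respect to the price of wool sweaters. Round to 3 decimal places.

ΔQ_A = 1603 − 1793 = -190; ΔP_B = 19.3 − 30 = -10.7.
Midpoints: Q̄_A = 1698.0, P̄_B = 24.65.
ε = (ΔQ_A/Q̄_A)/(ΔP_B/P̄_B) = (-190/1698.0)/(-10.7/24.65) ≈ 0.258.
ε > 0: fleece jackets and wool sweaters are substitutes.

0.258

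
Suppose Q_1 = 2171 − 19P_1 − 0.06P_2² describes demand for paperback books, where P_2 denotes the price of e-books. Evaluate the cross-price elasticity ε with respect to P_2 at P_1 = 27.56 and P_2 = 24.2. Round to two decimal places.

At P_1 = 27.56 and P_2 = 24.2: Q_1 = 1612.222.
∂Q_1/∂P_2 = -0.12P_2 = -0.12(24.2) = -2.9040.
ε = (∂Q_1/∂P_2)(P_2/Q_1) = -2.9040 × (24.2/1612.222) ≈ -0.04.
ε < 0: complements.

-0.04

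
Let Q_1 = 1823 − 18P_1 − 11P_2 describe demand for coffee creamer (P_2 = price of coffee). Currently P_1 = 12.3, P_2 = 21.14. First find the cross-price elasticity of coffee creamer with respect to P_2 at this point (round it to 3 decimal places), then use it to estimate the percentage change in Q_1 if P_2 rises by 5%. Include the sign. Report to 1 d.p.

-0.9%

At P_1 = 12.3, P_2 = 21.14: Q_1 = 1369.06.
∂Q_1/∂P_2 = -11.
ε = (∂Q_1/∂P_2)(P_2/Q_1) = -11.0000 × 21.14/1369.06 ≈ -0.170.
%ΔQ_1 ≈ ε × %ΔP_2 = -0.170 × (5%) = -0.9%.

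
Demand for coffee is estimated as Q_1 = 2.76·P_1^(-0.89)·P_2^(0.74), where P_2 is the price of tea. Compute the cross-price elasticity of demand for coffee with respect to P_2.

0.74

In a log-linear (constant-elasticity) demand function, the coefficient on the exponent of P_2 is the cross-price elasticity.
ε = 0.74. Positive, so coffee and tea are substitutes.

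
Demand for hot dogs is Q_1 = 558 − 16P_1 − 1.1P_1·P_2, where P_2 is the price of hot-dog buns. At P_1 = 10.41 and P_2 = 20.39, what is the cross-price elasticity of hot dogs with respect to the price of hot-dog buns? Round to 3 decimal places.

-1.478

At P_1 = 10.41 and P_2 = 20.39: Q_1 = 157.954.
∂Q_1/∂P_2 = -1.1P_1 = -1.1(10.41) = -11.4510.
ε = (∂Q_1/∂P_2)(P_2/Q_1) = -11.4510 × (20.39/157.954) ≈ -1.478.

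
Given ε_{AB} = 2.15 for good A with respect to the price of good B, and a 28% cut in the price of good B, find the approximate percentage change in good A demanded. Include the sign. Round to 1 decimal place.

%ΔQ ≈ ε × %ΔP of good B = 2.15 × (-28%) = -60.2%.
Demand for good A falls by about 60.2%.

-60.2%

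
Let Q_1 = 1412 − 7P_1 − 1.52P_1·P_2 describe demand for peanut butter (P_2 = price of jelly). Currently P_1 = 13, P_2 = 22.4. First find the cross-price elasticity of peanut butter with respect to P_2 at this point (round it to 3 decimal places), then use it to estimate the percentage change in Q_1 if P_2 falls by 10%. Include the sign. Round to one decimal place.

At P_1 = 13, P_2 = 22.4: Q_1 = 878.376.
∂Q_1/∂P_2 = -1.52P_1 = -19.7600.
ε = (∂Q_1/∂P_2)(P_2/Q_1) = -19.7600 × 22.4/878.376 ≈ -0.504.
%ΔQ_1 ≈ ε × %ΔP_2 = -0.504 × (-10%) = 5.0%.

5.0%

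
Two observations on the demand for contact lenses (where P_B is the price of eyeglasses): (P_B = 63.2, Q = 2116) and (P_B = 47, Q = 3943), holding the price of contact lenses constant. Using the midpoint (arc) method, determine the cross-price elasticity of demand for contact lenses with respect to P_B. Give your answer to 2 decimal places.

-2.05

ΔQ_A = 3943 − 2116 = 1827; ΔP_B = 47 − 63.2 = -16.2.
Midpoints: Q̄_A = 3029.5, P̄_B = 55.10.
ε = (ΔQ_A/Q̄_A)/(ΔP_B/P̄_B) = (1827/3029.5)/(-16.2/55.10) ≈ -2.05.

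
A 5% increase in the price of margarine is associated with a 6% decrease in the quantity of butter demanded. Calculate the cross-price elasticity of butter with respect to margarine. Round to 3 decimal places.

-1.200

ε = (%ΔQ of butter) / (%ΔP of margarine) = (-6%) / (5%) ≈ -1.200.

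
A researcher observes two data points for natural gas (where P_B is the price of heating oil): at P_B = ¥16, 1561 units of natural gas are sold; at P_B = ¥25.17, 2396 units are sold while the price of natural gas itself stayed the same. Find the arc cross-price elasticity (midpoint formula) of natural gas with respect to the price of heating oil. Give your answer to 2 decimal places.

0.95

ΔQ_A = 2396 − 1561 = 835; ΔP_B = 25.17 − 16 = 9.17.
Midpoints: Q̄_A = 1978.5, P̄_B = 20.59.
ε = (ΔQ_A/Q̄_A)/(ΔP_B/P̄_B) = (835/1978.5)/(9.17/20.59) ≈ 0.95.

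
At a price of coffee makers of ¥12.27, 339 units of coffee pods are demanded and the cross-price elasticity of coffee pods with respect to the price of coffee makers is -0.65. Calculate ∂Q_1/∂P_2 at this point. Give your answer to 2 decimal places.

-17.96

ε = (∂Q_1/∂P_2)·(P_2/Q_1) ⇒ ∂Q_1/∂P_2 = ε·Q_1/P_2 = -0.65 × 339/12.27 ≈ -17.96.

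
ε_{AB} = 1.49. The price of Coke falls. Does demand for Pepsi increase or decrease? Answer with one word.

ε > 0 and the price of Coke falls, so the quantity of Pepsi moves in the same direction: it decreases.

decrease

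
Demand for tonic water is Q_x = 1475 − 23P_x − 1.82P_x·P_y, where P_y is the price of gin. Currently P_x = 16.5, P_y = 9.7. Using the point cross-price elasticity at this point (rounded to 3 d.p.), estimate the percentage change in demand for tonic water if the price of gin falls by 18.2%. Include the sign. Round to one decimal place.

At P_x = 16.5, P_y = 9.7: Q_x = 804.209.
∂Q_x/∂P_y = -1.82P_x = -30.0300.
ε = (∂Q_x/∂P_y)(P_y/Q_x) = -30.0300 × 9.7/804.209 ≈ -0.362.
%ΔQ_x ≈ ε × %ΔP_y = -0.362 × (-18.2%) = 6.6%.

6.6%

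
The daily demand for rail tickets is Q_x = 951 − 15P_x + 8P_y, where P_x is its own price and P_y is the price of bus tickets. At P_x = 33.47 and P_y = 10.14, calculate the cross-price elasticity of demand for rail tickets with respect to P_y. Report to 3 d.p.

0.153

At P_x = 33.47 and P_y = 10.14: Q_x = 530.07.
∂Q_x/∂P_y = 8.
ε = (∂Q_x/∂P_y)(P_y/Q_x) = 8 × (10.14/530.07) ≈ 0.153.
Since ε > 0, rail tickets and bus tickets are substitutes.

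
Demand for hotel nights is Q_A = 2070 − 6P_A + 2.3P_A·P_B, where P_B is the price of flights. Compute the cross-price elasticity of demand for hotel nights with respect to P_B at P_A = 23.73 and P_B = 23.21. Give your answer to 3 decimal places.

At P_A = 23.73 and P_B = 23.21: Q_A = 3194.399.
∂Q_A/∂P_B = 2.3P_A = 2.3(23.73) = 54.5790.
ε = (∂Q_A/∂P_B)(P_B/Q_A) = 54.5790 × (23.21/3194.399) ≈ 0.397.
ε > 0: substitutes.

0.397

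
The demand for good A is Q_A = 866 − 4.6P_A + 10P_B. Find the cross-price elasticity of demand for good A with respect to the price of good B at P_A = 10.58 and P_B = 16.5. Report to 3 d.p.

0.168

At P_A = 10.58 and P_B = 16.5: Q_A = 982.332.
∂Q_A/∂P_B = 10.
ε = (∂Q_A/∂P_B)(P_B/Q_A) = 10 × (16.5/982.332) ≈ 0.168.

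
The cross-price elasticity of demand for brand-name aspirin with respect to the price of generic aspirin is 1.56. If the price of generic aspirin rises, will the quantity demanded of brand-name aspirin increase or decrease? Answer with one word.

increase

ε > 0 and the price of generic aspirin rises, so the quantity of brand-name aspirin moves in the same direction: it increases.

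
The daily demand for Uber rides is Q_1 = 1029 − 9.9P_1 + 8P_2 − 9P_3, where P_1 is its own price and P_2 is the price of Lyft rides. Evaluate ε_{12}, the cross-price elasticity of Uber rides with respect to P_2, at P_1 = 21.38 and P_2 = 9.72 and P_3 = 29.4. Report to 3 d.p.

0.123

At P_1 = 21.38 and P_2 = 9.72 and P_3 = 29.4: Q_1 = 630.498.
∂Q_1/∂P_2 = 8.
ε = (∂Q_1/∂P_2)(P_2/Q_1) = 8 × (9.72/630.498) ≈ 0.123.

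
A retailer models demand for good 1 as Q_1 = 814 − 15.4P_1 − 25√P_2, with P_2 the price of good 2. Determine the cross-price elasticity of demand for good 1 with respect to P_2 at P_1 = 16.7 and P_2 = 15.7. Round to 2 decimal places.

-0.11

At P_1 = 16.7 and P_2 = 15.7: Q_1 = 457.762.
∂Q_1/∂P_2 = -25/(2√P_2) = -25/(2√15.7) = -3.1547.
ε = (∂Q_1/∂P_2)(P_2/Q_1) = -3.1547 × (15.7/457.762) ≈ -0.11.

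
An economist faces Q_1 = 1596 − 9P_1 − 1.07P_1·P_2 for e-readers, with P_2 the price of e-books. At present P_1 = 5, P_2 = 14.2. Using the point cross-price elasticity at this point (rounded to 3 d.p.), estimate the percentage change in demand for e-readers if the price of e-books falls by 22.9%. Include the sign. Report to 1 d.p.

1.2%

At P_1 = 5, P_2 = 14.2: Q_1 = 1475.03.
∂Q_1/∂P_2 = -1.07P_1 = -5.3500.
ε = (∂Q_1/∂P_2)(P_2/Q_1) = -5.3500 × 14.2/1475.03 ≈ -0.052.
%ΔQ_1 ≈ ε × %ΔP_2 = -0.052 × (-22.9%) = 1.2%.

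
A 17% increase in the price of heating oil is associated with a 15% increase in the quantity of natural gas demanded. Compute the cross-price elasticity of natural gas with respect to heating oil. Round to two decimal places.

0.88

ε = (%ΔQ of natural gas) / (%ΔP of heating oil) = (15%) / (17%) ≈ 0.88.
Positive cross-price elasticity: substitutes.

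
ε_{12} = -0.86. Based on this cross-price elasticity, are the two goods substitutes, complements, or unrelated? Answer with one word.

ε = -0.86 < 0, so a higher price of good 2 lowers demand for good 1: complements.

complements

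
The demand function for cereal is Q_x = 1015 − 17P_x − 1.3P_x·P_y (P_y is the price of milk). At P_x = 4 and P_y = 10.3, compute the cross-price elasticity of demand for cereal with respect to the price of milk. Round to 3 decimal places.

At P_x = 4 and P_y = 10.3: Q_x = 893.44.
∂Q_x/∂P_y = -1.3P_x = -1.3(4) = -5.2000.
ε = (∂Q_x/∂P_y)(P_y/Q_x) = -5.2000 × (10.3/893.44) ≈ -0.060.

-0.060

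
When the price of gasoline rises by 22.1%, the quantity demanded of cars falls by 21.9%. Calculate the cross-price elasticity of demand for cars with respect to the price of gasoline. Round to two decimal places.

ε = (%ΔQ of cars) / (%ΔP of gasoline) = (-21.9%) / (22.1%) ≈ -0.99.

-0.99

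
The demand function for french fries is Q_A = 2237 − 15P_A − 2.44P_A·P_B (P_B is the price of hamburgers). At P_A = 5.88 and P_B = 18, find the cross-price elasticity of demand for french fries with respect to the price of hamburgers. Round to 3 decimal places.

At P_A = 5.88 and P_B = 18: Q_A = 1890.550.
∂Q_A/∂P_B = -2.44P_A = -2.44(5.88) = -14.3472.
ε = (∂Q_A/∂P_B)(P_B/Q_A) = -14.3472 × (18/1890.550) ≈ -0.137.
ε < 0: complements.

-0.137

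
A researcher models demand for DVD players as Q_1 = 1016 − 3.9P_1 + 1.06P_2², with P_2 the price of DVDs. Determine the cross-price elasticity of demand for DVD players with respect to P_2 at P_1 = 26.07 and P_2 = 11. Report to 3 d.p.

0.246

At P_1 = 26.07 and P_2 = 11: Q_1 = 1042.587.
∂Q_1/∂P_2 = 2.12P_2 = 2.12(11) = 23.3200.
ε = (∂Q_1/∂P_2)(P_2/Q_1) = 23.3200 × (11/1042.587) ≈ 0.246.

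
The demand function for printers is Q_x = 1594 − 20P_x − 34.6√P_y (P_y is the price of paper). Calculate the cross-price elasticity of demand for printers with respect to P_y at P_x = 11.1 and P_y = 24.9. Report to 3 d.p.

At P_x = 11.1 and P_y = 24.9: Q_x = 1199.346.
∂Q_x/∂P_y = -34.6/(2√P_y) = -34.6/(2√24.9) = -3.4669.
ε = (∂Q_x/∂P_y)(P_y/Q_x) = -3.4669 × (24.9/1199.346) ≈ -0.072.
ε < 0: complements.

-0.072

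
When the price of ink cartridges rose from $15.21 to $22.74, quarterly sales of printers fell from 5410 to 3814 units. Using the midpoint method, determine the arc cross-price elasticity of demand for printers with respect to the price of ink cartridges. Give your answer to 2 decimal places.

-0.87

ΔQ_A = 3814 − 5410 = -1596; ΔP_B = 22.74 − 15.21 = 7.53.
Midpoints: Q̄_A = 4612.0, P̄_B = 18.98.
ε = (ΔQ_A/Q̄_A)/(ΔP_B/P̄_B) = (-1596/4612.0)/(7.53/18.98) ≈ -0.87.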